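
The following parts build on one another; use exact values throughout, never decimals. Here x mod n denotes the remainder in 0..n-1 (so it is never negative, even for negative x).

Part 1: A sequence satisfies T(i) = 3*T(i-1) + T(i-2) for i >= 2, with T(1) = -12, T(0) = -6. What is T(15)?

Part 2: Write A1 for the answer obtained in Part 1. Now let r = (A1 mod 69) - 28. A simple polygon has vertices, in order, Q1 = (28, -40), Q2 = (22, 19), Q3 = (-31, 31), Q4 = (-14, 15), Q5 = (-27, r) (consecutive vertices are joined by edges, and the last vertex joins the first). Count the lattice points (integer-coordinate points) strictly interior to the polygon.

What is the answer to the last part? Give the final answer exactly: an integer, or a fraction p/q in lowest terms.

1645

Part 1: T(2) = 3*(-12) + 1*(-6) = -42; iterating: T(2)=-42, T(3)=-138, T(4)=-456, T(5)=-1506, T(6)=-4974, T(7)=-16428, T(8)=-54258, T(9)=-179202, T(10)=-591864, T(11)=-1954794, T(12)=-6456246, T(13)=-21323532, T(14)=-70426842, T(15)=-232604058; answer -232604058
Part 2: A1 = -232604058; r = 20; cross terms: (28*19 - 22*-40)=1412, (22*31 - -31*19)=1271, (-31*15 - -14*31)=-31, (-14*20 - -27*15)=125, (-27*-40 - 28*20)=520; twice the area = |3297| = 3297; area = 3297/2; boundary points = 1 + 1 + 1 + 1 + 5 = 9; strictly interior points = area - boundary/2 + 1 = 1645; answer 1645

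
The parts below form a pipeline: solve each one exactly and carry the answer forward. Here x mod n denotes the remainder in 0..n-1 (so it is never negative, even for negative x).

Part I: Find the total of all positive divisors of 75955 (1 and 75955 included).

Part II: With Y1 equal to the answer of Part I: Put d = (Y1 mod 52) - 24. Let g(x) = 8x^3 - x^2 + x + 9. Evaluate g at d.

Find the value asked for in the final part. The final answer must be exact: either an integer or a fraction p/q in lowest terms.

Part I: 75955 = 5 * 11 * 1381; sigma = (1 + 5) * (1 + 11) * (1 + 1381) = 6 * 12 * 1382 = 99504; answer 99504
Part II: Y1 = 99504; d = 4; 8*(4)^3 - 1*(4)^2 + 1*(4)^1 + 9 = (512) + (-16) + (4) + (9) = 509; answer 509

509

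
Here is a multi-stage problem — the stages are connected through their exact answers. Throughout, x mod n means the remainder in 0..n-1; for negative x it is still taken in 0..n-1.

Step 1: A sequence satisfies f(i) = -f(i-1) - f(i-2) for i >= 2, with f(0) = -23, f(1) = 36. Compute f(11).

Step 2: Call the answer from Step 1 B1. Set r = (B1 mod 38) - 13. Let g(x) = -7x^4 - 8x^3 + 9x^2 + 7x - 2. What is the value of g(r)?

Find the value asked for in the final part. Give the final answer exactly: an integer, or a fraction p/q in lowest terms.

Step 1: f(2) = -1*(36) - 1*(-23) = -13; iterating: f(2)=-13, f(3)=-23, f(4)=36, f(5)=-13, f(6)=-23, f(7)=36, f(8)=-13, f(9)=-23, f(10)=36, f(11)=-13; answer -13
Step 2: B1 = -13; r = 12; -7*(12)^4 - 8*(12)^3 + 9*(12)^2 + 7*(12)^1 - 2 = (-145152) + (-13824) + (1296) + (84) + (-2) = -157598; answer -157598

-157598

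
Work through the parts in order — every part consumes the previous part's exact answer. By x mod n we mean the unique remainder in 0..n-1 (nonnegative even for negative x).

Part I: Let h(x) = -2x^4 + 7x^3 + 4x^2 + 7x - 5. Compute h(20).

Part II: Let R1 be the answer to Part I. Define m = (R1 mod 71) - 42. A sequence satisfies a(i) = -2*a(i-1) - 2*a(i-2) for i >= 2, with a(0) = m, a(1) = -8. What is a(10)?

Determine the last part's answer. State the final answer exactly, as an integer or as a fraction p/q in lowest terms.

1312

Part I: -2*(20)^4 + 7*(20)^3 + 4*(20)^2 + 7*(20)^1 - 5 = (-320000) + (56000) + (1600) + (140) + (-5) = -262265; answer -262265
Part II: R1 = -262265; m = -33; a(2) = -2*(-8) - 2*(-33) = 82; iterating: a(2)=82, a(3)=-148, a(4)=132, a(5)=32, a(6)=-328, a(7)=592, a(8)=-528, a(9)=-128, a(10)=1312; answer 1312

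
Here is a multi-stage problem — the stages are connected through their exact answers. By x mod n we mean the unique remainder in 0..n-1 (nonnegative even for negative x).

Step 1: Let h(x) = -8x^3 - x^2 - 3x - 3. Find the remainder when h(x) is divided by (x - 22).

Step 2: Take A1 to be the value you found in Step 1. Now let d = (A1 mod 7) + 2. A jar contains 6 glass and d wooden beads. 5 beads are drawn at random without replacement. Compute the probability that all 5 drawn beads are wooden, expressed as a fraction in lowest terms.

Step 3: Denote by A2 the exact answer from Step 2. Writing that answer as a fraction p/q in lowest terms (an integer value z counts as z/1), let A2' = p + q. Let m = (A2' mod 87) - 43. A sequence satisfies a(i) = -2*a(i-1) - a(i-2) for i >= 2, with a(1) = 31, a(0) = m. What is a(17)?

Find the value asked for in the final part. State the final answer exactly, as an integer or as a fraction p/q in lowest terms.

799

Step 1: remainder = value at the root: -8*(22)^3 - 1*(22)^2 - 3*(22)^1 - 3 = (-85184) + (-484) + (-66) + (-3) = -85737; answer -85737
Step 2: A1 = -85737; d = 8; total draws C(14,5) = 2002; favorable C(8,5) = 56; P = 4/143; answer 4/143
Step 3: A2 = 4/143; threaded value p + q = 147; m = 17; a(2) = -2*(31) - 1*(17) = -79; iterating: a(2)=-79, a(3)=127, a(4)=-175, a(5)=223, a(6)=-271, a(7)=319, a(8)=-367, a(9)=415, a(10)=-463, a(11)=511, a(12)=-559, a(13)=607, a(14)=-655, a(15)=703, a(16)=-751, a(17)=799; answer 799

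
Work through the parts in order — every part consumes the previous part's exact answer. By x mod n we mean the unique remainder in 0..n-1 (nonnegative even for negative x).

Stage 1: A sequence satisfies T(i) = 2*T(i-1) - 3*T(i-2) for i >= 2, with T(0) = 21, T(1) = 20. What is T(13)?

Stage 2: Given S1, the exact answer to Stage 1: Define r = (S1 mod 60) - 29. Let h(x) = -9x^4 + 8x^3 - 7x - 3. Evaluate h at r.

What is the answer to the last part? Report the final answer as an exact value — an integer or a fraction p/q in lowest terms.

Stage 1: T(2) = 2*(20) - 3*(21) = -23; iterating: T(2)=-23, T(3)=-106, T(4)=-143, T(5)=32, T(6)=493, T(7)=890, T(8)=301, T(9)=-2068, T(10)=-5039, T(11)=-3874, T(12)=7369, T(13)=26360; answer 26360
Stage 2: S1 = 26360; r = -9; -9*(-9)^4 + 8*(-9)^3 - 7*(-9)^1 - 3 = (-59049) + (-5832) + (63) + (-3) = -64821; answer -64821

-64821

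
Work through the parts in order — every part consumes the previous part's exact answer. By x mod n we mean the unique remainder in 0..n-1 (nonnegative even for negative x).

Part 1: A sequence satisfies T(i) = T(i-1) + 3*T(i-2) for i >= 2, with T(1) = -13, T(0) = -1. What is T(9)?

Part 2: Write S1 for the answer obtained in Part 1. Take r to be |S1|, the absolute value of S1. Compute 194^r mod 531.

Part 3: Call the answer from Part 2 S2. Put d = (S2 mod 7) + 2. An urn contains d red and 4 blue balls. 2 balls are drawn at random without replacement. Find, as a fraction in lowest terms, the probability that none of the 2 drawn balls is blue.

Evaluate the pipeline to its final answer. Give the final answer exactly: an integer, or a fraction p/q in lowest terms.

1/15

Part 1: T(2) = 1*(-13) + 3*(-1) = -16; iterating: T(2)=-16, T(3)=-55, T(4)=-103, T(5)=-268, T(6)=-577, T(7)=-1381, T(8)=-3112, T(9)=-7255; answer -7255
Part 2: S1 = -7255; r = 7255; squarings mod 531: 194^1=194, 194^2=466, 194^4=508, 194^8=529, 194^16=4, 194^32=16, 194^64=256, 194^128=223, 194^256=346, 194^512=241, 194^1024=202, 194^2048=448, 194^4096=517; 194^7255 = 194^1 * 194^2 * 194^4 * 194^16 * 194^64 * 194^1024 * 194^2048 * 194^4096 = 140 (mod 531); answer 140
Part 3: S2 = 140; d = 2; total draws C(6,2) = 15; favorable C(2,2) = 1; P = 1/15; answer 1/15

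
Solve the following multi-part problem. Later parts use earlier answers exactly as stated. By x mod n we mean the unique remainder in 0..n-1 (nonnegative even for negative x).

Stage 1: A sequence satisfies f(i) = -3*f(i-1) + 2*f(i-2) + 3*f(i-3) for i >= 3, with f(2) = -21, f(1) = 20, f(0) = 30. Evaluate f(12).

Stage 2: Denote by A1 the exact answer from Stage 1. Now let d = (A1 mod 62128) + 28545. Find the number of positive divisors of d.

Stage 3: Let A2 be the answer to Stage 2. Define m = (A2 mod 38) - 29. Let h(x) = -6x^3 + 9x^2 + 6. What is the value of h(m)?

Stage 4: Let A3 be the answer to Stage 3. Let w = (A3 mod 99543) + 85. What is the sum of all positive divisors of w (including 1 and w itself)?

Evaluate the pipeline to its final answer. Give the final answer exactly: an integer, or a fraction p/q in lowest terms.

152964

Stage 1: f(3) = -3*(-21) + 2*(20) + 3*(30) = 193; iterating: f(3)=193, f(4)=-561, f(5)=2006, f(6)=-6561, f(7)=22012, f(8)=-73140, f(9)=243761, f(10)=-811527, f(11)=2702683, f(12)=-8999820; answer -8999820
Stage 2: A1 = -8999820; d = 37285; 37285 = 5 * 7457; number of divisors = (1+1) * (1+1) = 4; answer 4
Stage 3: A2 = 4; m = -25; -6*(-25)^3 + 9*(-25)^2 + 6 = (93750) + (5625) + (6) = 99381; answer 99381
Stage 4: A3 = 99381; w = 99466; 99466 = 2 * 41 * 1213; sigma = (1 + 2) * (1 + 41) * (1 + 1213) = 3 * 42 * 1214 = 152964; answer 152964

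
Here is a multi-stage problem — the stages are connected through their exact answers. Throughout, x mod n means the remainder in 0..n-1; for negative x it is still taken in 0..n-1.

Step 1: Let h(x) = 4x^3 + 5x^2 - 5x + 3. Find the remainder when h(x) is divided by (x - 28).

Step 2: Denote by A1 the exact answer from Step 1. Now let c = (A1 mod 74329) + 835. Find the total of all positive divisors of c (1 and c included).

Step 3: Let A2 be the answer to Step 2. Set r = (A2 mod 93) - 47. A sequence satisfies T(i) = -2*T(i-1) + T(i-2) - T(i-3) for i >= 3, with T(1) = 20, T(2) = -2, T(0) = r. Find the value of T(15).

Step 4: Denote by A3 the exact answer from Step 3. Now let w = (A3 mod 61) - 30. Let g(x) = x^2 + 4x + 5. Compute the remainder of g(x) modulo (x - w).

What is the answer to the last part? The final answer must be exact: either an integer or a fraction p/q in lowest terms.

Step 1: remainder = value at the root: 4*(28)^3 + 5*(28)^2 - 5*(28)^1 + 3 = (87808) + (3920) + (-140) + (3) = 91591; answer 91591
Step 2: A1 = 91591; c = 18097; 18097 is prime, so its only divisors are 1 and 18097; sigma = 1 + 18097 = 18098; answer 18098
Step 3: A2 = 18098; r = 9; T(3) = -2*(-2) + 1*(20) - 1*(9) = 15; iterating: T(3)=15, T(4)=-52, T(5)=121, T(6)=-309, T(7)=791, T(8)=-2012, T(9)=5124, T(10)=-13051, T(11)=33238, T(12)=-84651, T(13)=215591, T(14)=-549071, T(15)=1398384; answer 1398384
Step 4: A3 = 1398384; w = -10; remainder = value at the root: 1*(-10)^2 + 4*(-10)^1 + 5 = (100) + (-40) + (5) = 65; answer 65

65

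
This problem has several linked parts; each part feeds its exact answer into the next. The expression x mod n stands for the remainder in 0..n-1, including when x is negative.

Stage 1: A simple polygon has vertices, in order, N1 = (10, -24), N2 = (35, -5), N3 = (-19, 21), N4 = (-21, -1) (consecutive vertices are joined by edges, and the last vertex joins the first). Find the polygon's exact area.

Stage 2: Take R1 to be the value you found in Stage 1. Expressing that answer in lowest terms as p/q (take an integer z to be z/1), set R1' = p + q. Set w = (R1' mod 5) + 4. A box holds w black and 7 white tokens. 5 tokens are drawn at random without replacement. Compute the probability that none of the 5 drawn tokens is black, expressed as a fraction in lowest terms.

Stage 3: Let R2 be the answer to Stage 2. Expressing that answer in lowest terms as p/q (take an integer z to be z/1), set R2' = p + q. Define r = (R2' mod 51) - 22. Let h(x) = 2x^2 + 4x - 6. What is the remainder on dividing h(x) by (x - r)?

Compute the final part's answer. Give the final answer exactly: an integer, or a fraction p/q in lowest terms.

Stage 1: cross terms: (10*-5 - 35*-24)=790, (35*21 - -19*-5)=640, (-19*-1 - -21*21)=460, (-21*-24 - 10*-1)=514; twice the area = |2404| = 2404; area = 1202; answer 1202
Stage 2: R1 = 1202; threaded value p + q = 1203; w = 7; total draws C(14,5) = 2002; favorable C(7,5) = 21; P = 3/286; answer 3/286
Stage 3: R2 = 3/286; threaded value p + q = 289; r = 12; remainder = value at the root: 2*(12)^2 + 4*(12)^1 - 6 = (288) + (48) + (-6) = 330; answer 330

330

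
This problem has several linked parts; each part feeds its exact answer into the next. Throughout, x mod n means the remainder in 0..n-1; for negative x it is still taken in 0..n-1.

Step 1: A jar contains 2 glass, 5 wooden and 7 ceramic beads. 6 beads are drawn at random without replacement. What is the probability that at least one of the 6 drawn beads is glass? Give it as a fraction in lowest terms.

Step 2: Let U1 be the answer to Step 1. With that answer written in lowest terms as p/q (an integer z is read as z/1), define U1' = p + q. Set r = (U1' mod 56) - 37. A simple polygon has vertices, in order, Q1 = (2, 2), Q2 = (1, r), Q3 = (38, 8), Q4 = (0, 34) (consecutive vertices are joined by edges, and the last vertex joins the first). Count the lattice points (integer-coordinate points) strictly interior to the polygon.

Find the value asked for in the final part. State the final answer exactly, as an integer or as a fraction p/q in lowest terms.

883

Step 1: total draws C(14,6) = 3003; complement C(12,6) = 924; favorable 3003 - 924 = 2079; P = 9/13; answer 9/13
Step 2: U1 = 9/13; threaded value p + q = 22; r = -15; cross terms: (2*-15 - 1*2)=-32, (1*8 - 38*-15)=578, (38*34 - 0*8)=1292, (0*2 - 2*34)=-68; twice the area = |1770| = 1770; area = 885; boundary points = 1 + 1 + 2 + 2 = 6; strictly interior points = area - boundary/2 + 1 = 883; answer 883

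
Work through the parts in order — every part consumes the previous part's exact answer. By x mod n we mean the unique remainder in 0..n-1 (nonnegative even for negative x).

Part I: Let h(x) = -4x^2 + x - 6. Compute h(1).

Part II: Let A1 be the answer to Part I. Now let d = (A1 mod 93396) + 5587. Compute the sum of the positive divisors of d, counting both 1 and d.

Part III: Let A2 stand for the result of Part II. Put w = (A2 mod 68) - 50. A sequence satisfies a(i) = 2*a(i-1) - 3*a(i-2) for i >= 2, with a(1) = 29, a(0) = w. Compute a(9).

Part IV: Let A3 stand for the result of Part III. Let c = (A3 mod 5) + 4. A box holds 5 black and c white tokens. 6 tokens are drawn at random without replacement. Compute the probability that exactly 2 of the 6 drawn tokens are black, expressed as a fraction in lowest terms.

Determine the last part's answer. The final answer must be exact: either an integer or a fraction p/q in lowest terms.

25/66

Part I: -4*(1)^2 + 1*(1)^1 - 6 = (-4) + (1) + (-6) = -9; answer -9
Part II: A1 = -9; d = 98974; 98974 = 2 * 17 * 41 * 71; sigma = (1 + 2) * (1 + 17) * (1 + 41) * (1 + 71) = 3 * 18 * 42 * 72 = 163296; answer 163296
Part III: A2 = 163296; w = -22; a(2) = 2*(29) - 3*(-22) = 124; iterating: a(2)=124, a(3)=161, a(4)=-50, a(5)=-583, a(6)=-1016, a(7)=-283, a(8)=2482, a(9)=5813; answer 5813
Part IV: A3 = 5813; c = 7; total draws C(12,6) = 924; favorable C(5,2)*C(7,4) = 350; P = 25/66; answer 25/66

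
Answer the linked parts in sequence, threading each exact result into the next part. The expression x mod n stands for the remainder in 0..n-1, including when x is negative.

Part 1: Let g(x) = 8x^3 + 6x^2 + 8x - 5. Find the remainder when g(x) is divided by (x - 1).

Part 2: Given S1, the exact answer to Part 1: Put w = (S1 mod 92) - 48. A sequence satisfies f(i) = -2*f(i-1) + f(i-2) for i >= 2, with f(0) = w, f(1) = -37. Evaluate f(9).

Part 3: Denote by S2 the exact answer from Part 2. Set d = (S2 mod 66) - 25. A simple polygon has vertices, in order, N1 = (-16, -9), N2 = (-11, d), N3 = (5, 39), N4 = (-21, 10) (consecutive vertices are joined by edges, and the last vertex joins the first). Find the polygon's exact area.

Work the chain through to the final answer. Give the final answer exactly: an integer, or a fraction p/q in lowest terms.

303

Part 1: remainder = value at the root: 8*(1)^3 + 6*(1)^2 + 8*(1)^1 - 5 = (8) + (6) + (8) + (-5) = 17; answer 17
Part 2: S1 = 17; w = -31; f(2) = -2*(-37) + 1*(-31) = 43; iterating: f(2)=43, f(3)=-123, f(4)=289, f(5)=-701, f(6)=1691, f(7)=-4083, f(8)=9857, f(9)=-23797; answer -23797
Part 3: S2 = -23797; d = 4; cross terms: (-16*4 - -11*-9)=-163, (-11*39 - 5*4)=-449, (5*10 - -21*39)=869, (-21*-9 - -16*10)=349; twice the area = |606| = 606; area = 303; answer 303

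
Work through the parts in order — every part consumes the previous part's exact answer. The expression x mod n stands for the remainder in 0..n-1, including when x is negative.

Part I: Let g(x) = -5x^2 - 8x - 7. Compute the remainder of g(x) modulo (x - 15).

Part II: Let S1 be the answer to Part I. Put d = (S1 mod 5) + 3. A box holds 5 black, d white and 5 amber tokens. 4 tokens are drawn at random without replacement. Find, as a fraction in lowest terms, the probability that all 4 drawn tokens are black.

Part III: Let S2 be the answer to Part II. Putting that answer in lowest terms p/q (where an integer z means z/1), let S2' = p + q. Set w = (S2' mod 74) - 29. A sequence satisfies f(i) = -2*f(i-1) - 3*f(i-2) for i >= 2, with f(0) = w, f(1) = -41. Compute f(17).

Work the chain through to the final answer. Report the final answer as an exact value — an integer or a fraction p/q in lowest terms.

Part I: remainder = value at the root: -5*(15)^2 - 8*(15)^1 - 7 = (-1125) + (-120) + (-7) = -1252; answer -1252
Part II: S1 = -1252; d = 6; total draws C(16,4) = 1820; favorable C(5,4) = 5; P = 1/364; answer 1/364
Part III: S2 = 1/364; threaded value p + q = 365; w = 40; f(2) = -2*(-41) - 3*(40) = -38; iterating: f(2)=-38, f(3)=199, f(4)=-284, f(5)=-29, f(6)=910, f(7)=-1733, f(8)=736, f(9)=3727, f(10)=-9662, f(11)=8143, f(12)=12700, f(13)=-49829, f(14)=61558, f(15)=26371, f(16)=-237416, f(17)=395719; answer 395719

395719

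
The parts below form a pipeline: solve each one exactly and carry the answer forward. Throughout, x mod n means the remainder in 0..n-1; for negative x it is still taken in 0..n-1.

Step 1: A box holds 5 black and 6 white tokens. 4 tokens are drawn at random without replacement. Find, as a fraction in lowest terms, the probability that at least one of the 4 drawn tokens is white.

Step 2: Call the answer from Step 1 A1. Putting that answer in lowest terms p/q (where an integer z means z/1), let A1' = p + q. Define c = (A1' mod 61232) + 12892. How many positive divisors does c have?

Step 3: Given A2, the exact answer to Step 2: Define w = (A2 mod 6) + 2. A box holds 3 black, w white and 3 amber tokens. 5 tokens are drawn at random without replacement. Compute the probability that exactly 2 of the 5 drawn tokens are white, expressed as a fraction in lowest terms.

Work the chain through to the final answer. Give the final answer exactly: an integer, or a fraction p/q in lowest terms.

Step 1: total draws C(11,4) = 330; complement C(5,4) = 5; favorable 330 - 5 = 325; P = 65/66; answer 65/66
Step 2: A1 = 65/66; threaded value p + q = 131; c = 13023; 13023 = 3^2 * 1447; number of divisors = (2+1) * (1+1) = 6; answer 6
Step 3: A2 = 6; w = 2; total draws C(8,5) = 56; favorable C(2,2)*C(6,3) = 20; P = 5/14; answer 5/14

5/14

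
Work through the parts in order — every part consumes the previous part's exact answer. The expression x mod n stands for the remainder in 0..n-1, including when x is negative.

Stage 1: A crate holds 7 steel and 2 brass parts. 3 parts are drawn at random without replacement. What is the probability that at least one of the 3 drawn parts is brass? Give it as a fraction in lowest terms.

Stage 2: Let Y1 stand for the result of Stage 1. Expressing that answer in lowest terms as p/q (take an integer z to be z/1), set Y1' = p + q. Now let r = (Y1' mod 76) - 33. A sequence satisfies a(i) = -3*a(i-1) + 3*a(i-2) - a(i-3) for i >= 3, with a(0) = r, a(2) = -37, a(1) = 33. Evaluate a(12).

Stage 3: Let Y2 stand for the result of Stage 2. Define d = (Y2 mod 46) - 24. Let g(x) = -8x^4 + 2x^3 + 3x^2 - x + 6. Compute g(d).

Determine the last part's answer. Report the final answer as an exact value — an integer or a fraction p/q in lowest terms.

-1893864

Stage 1: total draws C(9,3) = 84; complement C(7,3) = 35; favorable 84 - 35 = 49; P = 7/12; answer 7/12
Stage 2: Y1 = 7/12; threaded value p + q = 19; r = -14; a(3) = -3*(-37) + 3*(33) - 1*(-14) = 224; iterating: a(3)=224, a(4)=-816, a(5)=3157, a(6)=-12143, a(7)=46716, a(8)=-179734, a(9)=691493, a(10)=-2660397, a(11)=10235404, a(12)=-39378896; answer -39378896
Stage 3: Y2 = -39378896; d = -22; -8*(-22)^4 + 2*(-22)^3 + 3*(-22)^2 - 1*(-22)^1 + 6 = (-1874048) + (-21296) + (1452) + (22) + (6) = -1893864; answer -1893864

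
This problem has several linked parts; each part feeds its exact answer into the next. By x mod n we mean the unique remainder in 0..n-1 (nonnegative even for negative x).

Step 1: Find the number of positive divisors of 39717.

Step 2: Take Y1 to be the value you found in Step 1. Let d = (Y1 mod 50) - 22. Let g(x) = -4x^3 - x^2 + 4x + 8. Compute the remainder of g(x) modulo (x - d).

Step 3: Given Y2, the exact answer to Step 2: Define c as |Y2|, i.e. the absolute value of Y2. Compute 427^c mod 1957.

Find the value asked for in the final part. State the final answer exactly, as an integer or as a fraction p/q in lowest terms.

Step 1: 39717 = 3^3 * 1471; number of divisors = (3+1) * (1+1) = 8; answer 8
Step 2: Y1 = 8; d = -14; remainder = value at the root: -4*(-14)^3 - 1*(-14)^2 + 4*(-14)^1 + 8 = (10976) + (-196) + (-56) + (8) = 10732; answer 10732
Step 3: Y2 = 10732; c = 10732; squarings mod 1957: 427^1=427, 427^2=328, 427^4=1906, 427^8=644, 427^16=1809, 427^32=377, 427^64=1225, 427^128=1563, 427^256=633, 427^512=1461, 427^1024=1391, 427^2048=1365, 427^4096=161, 427^8192=480; 427^10732 = 427^4 * 427^8 * 427^32 * 427^64 * 427^128 * 427^256 * 427^2048 * 427^8192 = 139 (mod 1957); answer 139

139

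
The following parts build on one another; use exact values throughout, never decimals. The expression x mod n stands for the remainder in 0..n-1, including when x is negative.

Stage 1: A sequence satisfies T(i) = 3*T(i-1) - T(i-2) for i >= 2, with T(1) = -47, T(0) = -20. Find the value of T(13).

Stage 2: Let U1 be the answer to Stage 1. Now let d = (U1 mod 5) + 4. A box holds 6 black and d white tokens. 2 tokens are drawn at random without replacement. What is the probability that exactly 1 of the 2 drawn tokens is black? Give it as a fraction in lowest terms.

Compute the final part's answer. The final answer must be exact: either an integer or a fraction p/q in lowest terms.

48/91

Stage 1: T(2) = 3*(-47) - 1*(-20) = -121; iterating: T(2)=-121, T(3)=-316, T(4)=-827, T(5)=-2165, T(6)=-5668, T(7)=-14839, T(8)=-38849, T(9)=-101708, T(10)=-266275, T(11)=-697117, T(12)=-1825076, T(13)=-4778111; answer -4778111
Stage 2: U1 = -4778111; d = 8; total draws C(14,2) = 91; favorable C(6,1)*C(8,1) = 48; P = 48/91; answer 48/91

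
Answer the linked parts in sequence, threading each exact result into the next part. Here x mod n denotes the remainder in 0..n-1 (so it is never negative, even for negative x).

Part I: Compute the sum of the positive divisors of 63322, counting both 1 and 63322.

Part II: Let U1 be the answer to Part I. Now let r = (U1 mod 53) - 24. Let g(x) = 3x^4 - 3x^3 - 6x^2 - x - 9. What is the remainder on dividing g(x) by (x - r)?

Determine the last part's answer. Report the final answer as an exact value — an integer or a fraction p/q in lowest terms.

Part I: 63322 = 2 * 7 * 4523; sigma = (1 + 2) * (1 + 7) * (1 + 4523) = 3 * 8 * 4524 = 108576; answer 108576
Part II: U1 = 108576; r = 8; remainder = value at the root: 3*(8)^4 - 3*(8)^3 - 6*(8)^2 - 1*(8)^1 - 9 = (12288) + (-1536) + (-384) + (-8) + (-9) = 10351; answer 10351

10351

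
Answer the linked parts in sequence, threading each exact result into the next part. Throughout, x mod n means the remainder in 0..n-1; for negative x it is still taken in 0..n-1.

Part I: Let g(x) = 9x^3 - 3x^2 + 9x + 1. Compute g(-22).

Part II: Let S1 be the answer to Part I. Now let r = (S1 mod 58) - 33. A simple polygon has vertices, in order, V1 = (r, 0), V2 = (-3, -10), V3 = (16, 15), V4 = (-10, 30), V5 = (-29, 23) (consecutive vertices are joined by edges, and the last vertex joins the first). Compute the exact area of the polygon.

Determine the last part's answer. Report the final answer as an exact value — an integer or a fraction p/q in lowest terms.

1913/2

Part I: 9*(-22)^3 - 3*(-22)^2 + 9*(-22)^1 + 1 = (-95832) + (-1452) + (-198) + (1) = -97481; answer -97481
Part II: S1 = -97481; r = -16; cross terms: (-16*-10 - -3*0)=160, (-3*15 - 16*-10)=115, (16*30 - -10*15)=630, (-10*23 - -29*30)=640, (-29*0 - -16*23)=368; twice the area = |1913| = 1913; area = 1913/2; answer 1913/2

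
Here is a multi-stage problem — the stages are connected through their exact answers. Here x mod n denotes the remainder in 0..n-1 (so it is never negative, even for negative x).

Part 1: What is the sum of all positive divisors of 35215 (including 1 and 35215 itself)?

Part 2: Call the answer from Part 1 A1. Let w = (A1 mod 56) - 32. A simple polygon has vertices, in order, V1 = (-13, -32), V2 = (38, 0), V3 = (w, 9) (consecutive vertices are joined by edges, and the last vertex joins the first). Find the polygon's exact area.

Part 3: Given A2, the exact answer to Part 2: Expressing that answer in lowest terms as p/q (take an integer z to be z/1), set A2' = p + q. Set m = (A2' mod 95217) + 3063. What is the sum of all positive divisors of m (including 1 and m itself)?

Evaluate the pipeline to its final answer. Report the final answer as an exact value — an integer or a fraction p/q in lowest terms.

Part 1: 35215 = 5 * 7043; sigma = (1 + 5) * (1 + 7043) = 6 * 7044 = 42264; answer 42264
Part 2: A1 = 42264; w = 8; cross terms: (-13*0 - 38*-32)=1216, (38*9 - 8*0)=342, (8*-32 - -13*9)=-139; twice the area = |1419| = 1419; area = 1419/2; answer 1419/2
Part 3: A2 = 1419/2; threaded value p + q = 1421; m = 4484; 4484 = 2^2 * 19 * 59; sigma = (1 + 2 + 4) * (1 + 19) * (1 + 59) = 7 * 20 * 60 = 8400; answer 8400

8400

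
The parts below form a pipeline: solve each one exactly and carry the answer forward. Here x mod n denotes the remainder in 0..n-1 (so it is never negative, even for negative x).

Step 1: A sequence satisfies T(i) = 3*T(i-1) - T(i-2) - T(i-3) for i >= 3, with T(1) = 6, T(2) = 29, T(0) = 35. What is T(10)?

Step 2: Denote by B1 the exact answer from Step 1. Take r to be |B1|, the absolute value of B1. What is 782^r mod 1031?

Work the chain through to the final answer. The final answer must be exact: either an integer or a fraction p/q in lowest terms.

Step 1: T(3) = 3*(29) - 1*(6) - 1*(35) = 46; iterating: T(3)=46, T(4)=103, T(5)=234, T(6)=553, T(7)=1322, T(8)=3179, T(9)=7662, T(10)=18485; answer 18485
Step 2: B1 = 18485; r = 18485; squarings mod 1031: 782^1=782, 782^2=141, 782^4=292, 782^8=722, 782^16=629, 782^32=768, 782^64=92, 782^128=216, 782^256=261, 782^512=75, 782^1024=470, 782^2048=266, 782^4096=648, 782^8192=287, 782^16384=920; 782^18485 = 782^1 * 782^4 * 782^16 * 782^32 * 782^2048 * 782^16384 = 982 (mod 1031); answer 982

982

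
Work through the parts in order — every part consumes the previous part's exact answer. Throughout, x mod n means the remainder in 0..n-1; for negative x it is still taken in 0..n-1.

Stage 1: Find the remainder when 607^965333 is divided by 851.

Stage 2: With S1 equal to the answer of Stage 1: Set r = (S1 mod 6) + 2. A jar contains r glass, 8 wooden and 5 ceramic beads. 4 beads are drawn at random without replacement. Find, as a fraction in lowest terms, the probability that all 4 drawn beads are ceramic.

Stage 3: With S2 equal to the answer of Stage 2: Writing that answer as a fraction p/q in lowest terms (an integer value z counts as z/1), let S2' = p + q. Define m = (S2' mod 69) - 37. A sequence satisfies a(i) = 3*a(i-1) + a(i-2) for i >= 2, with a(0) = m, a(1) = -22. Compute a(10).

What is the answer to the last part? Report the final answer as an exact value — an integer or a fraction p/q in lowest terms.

-1370424

Stage 1: squarings mod 851: 607^1=607, 607^2=817, 607^4=305, 607^8=266, 607^16=123, 607^32=662, 607^64=830, 607^128=441, 607^256=453, 607^512=118, 607^1024=308, 607^2048=403, 607^4096=719, 607^8192=404, 607^16384=675, 607^32768=340, 607^65536=715, 607^131072=625, 607^262144=16, 607^524288=256; 607^965333 = 607^1 * 607^4 * 607^16 * 607^64 * 607^128 * 607^512 * 607^2048 * 607^4096 * 607^8192 * 607^32768 * 607^131072 * 607^262144 * 607^524288 = 647 (mod 851); answer 647
Stage 2: S1 = 647; r = 7; total draws C(20,4) = 4845; favorable C(5,4) = 5; P = 1/969; answer 1/969
Stage 3: S2 = 1/969; threaded value p + q = 970; m = -33; a(2) = 3*(-22) + 1*(-33) = -99; iterating: a(2)=-99, a(3)=-319, a(4)=-1056, a(5)=-3487, a(6)=-11517, a(7)=-38038, a(8)=-125631, a(9)=-414931, a(10)=-1370424; answer -1370424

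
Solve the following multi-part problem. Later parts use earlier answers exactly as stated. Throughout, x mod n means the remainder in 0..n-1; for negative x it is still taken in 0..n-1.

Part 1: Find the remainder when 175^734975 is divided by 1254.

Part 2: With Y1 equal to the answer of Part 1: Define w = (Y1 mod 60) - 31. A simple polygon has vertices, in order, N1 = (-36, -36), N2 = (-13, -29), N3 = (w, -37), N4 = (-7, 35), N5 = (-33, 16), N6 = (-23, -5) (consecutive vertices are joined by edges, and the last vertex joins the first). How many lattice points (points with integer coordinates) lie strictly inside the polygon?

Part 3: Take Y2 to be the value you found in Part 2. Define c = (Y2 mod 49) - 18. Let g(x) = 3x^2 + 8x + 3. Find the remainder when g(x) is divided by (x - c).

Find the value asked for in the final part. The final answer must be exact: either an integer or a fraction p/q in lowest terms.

614

Part 1: squarings mod 1254: 175^1=175, 175^2=529, 175^4=199, 175^8=727, 175^16=595, 175^32=397, 175^64=859, 175^128=529, 175^256=199, 175^512=727, 175^1024=595, 175^2048=397, 175^4096=859, 175^8192=529, 175^16384=199, 175^32768=727, 175^65536=595, 175^131072=397, 175^262144=859, 175^524288=529; 175^734975 = 175^1 * 175^2 * 175^4 * 175^8 * 175^16 * 175^32 * 175^64 * 175^128 * 175^512 * 175^1024 * 175^4096 * 175^8192 * 175^65536 * 175^131072 * 175^524288 = 43 (mod 1254); answer 43
Part 2: Y1 = 43; w = 12; cross terms: (-36*-29 - -13*-36)=576, (-13*-37 - 12*-29)=829, (12*35 - -7*-37)=161, (-7*16 - -33*35)=1043, (-33*-5 - -23*16)=533, (-23*-36 - -36*-5)=648; twice the area = |3790| = 3790; area = 1895; boundary points = 1 + 1 + 1 + 1 + 1 + 1 = 6; strictly interior points = area - boundary/2 + 1 = 1893; answer 1893
Part 3: Y2 = 1893; c = 13; remainder = value at the root: 3*(13)^2 + 8*(13)^1 + 3 = (507) + (104) + (3) = 614; answer 614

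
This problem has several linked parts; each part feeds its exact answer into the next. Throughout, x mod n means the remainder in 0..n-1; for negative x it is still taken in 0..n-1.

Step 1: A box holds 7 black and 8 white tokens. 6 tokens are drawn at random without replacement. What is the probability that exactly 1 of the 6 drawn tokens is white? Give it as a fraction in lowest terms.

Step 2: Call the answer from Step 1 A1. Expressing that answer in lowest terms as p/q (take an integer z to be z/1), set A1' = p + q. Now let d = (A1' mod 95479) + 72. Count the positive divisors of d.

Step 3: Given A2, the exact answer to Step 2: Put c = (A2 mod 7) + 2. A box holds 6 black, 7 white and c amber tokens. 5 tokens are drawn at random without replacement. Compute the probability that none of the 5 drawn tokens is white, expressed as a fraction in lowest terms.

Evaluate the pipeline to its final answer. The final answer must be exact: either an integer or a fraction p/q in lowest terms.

9/221

Step 1: total draws C(15,6) = 5005; favorable C(8,1)*C(7,5) = 168; P = 24/715; answer 24/715
Step 2: A1 = 24/715; threaded value p + q = 739; d = 811; 811 is prime, so its only divisors are 1 and 811; count = 2; answer 2
Step 3: A2 = 2; c = 4; total draws C(17,5) = 6188; favorable C(10,5) = 252; P = 9/221; answer 9/221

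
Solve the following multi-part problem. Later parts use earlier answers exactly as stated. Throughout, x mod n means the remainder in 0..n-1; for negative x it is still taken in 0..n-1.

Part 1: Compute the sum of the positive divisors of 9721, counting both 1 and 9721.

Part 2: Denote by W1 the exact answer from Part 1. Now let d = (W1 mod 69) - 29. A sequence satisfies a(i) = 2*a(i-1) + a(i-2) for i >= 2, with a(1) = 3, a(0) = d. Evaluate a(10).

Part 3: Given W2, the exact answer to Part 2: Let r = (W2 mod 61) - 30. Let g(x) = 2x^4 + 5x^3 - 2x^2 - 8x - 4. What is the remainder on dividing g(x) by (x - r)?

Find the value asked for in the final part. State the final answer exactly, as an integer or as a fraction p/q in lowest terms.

359036

Part 1: 9721 is prime, so its only divisors are 1 and 9721; sigma = 1 + 9721 = 9722; answer 9722
Part 2: W1 = 9722; d = 33; a(2) = 2*(3) + 1*(33) = 39; iterating: a(2)=39, a(3)=81, a(4)=201, a(5)=483, a(6)=1167, a(7)=2817, a(8)=6801, a(9)=16419, a(10)=39639; answer 39639
Part 3: W2 = 39639; r = 20; remainder = value at the root: 2*(20)^4 + 5*(20)^3 - 2*(20)^2 - 8*(20)^1 - 4 = (320000) + (40000) + (-800) + (-160) + (-4) = 359036; answer 359036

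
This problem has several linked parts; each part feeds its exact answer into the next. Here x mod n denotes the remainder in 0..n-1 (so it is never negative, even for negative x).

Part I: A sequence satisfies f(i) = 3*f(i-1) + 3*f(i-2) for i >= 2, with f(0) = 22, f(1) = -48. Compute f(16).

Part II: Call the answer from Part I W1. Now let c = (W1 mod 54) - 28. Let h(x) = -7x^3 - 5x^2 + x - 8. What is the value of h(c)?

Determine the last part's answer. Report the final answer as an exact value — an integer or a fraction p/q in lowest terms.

Part I: f(2) = 3*(-48) + 3*(22) = -78; iterating: f(2)=-78, f(3)=-378, f(4)=-1368, f(5)=-5238, f(6)=-19818, f(7)=-75168, f(8)=-284958, f(9)=-1080378, f(10)=-4096008, f(11)=-15529158, f(12)=-58875498, f(13)=-223213968, f(14)=-846268398, f(15)=-3208447098, f(16)=-12164146488; answer -12164146488
Part II: W1 = -12164146488; c = -28; -7*(-28)^3 - 5*(-28)^2 + 1*(-28)^1 - 8 = (153664) + (-3920) + (-28) + (-8) = 149708; answer 149708

149708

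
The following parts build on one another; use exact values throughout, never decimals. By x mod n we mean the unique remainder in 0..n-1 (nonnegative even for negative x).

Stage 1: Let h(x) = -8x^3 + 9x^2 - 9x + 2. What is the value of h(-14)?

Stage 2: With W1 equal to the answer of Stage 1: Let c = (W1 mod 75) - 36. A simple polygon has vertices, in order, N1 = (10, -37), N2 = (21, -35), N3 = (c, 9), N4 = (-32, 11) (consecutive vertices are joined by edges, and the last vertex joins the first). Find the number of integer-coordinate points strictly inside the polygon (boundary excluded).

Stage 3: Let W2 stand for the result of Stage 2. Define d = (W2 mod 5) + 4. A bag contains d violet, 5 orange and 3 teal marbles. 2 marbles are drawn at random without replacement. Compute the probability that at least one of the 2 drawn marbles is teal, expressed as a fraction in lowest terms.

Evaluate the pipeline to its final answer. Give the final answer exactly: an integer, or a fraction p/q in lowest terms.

13/35

Stage 1: -8*(-14)^3 + 9*(-14)^2 - 9*(-14)^1 + 2 = (21952) + (1764) + (126) + (2) = 23844; answer 23844
Stage 2: W1 = 23844; c = 33; cross terms: (10*-35 - 21*-37)=427, (21*9 - 33*-35)=1344, (33*11 - -32*9)=651, (-32*-37 - 10*11)=1074; twice the area = |3496| = 3496; area = 1748; boundary points = 1 + 4 + 1 + 6 = 12; strictly interior points = area - boundary/2 + 1 = 1743; answer 1743
Stage 3: W2 = 1743; d = 7; total draws C(15,2) = 105; complement C(12,2) = 66; favorable 105 - 66 = 39; P = 13/35; answer 13/35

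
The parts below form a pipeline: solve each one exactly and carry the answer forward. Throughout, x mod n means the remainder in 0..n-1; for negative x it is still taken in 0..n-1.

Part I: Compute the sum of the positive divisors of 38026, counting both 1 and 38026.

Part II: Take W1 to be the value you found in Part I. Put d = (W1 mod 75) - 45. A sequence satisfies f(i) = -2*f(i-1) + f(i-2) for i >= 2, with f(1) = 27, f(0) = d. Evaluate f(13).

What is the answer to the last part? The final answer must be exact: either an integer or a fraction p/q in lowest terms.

945027

Part I: 38026 = 2 * 19013; sigma = (1 + 2) * (1 + 19013) = 3 * 19014 = 57042; answer 57042
Part II: W1 = 57042; d = -3; f(2) = -2*(27) + 1*(-3) = -57; iterating: f(2)=-57, f(3)=141, f(4)=-339, f(5)=819, f(6)=-1977, f(7)=4773, f(8)=-11523, f(9)=27819, f(10)=-67161, f(11)=162141, f(12)=-391443, f(13)=945027; answer 945027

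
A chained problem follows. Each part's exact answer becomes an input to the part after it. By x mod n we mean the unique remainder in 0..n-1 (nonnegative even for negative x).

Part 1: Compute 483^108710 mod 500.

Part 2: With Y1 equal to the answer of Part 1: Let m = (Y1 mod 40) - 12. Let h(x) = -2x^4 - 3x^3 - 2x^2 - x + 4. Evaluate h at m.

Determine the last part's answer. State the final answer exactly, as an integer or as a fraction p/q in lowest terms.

Part 1: squarings mod 500: 483^1=483, 483^2=289, 483^4=21, 483^8=441, 483^16=481, 483^32=361, 483^64=321, 483^128=41, 483^256=181, 483^512=261, 483^1024=121, 483^2048=141, 483^4096=381, 483^8192=161, 483^16384=421, 483^32768=241, 483^65536=81; 483^108710 = 483^2 * 483^4 * 483^32 * 483^128 * 483^2048 * 483^8192 * 483^32768 * 483^65536 = 449 (mod 500); answer 449
Part 2: Y1 = 449; m = -3; -2*(-3)^4 - 3*(-3)^3 - 2*(-3)^2 - 1*(-3)^1 + 4 = (-162) + (81) + (-18) + (3) + (4) = -92; answer -92

-92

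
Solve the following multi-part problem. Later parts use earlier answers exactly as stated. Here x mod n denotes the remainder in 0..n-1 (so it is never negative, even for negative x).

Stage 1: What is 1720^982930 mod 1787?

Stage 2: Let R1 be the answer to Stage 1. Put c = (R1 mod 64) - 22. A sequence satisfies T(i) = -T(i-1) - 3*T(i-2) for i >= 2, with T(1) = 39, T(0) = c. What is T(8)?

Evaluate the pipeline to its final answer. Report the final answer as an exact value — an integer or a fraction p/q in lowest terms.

Stage 1: squarings mod 1787: 1720^1=1720, 1720^2=915, 1720^4=909, 1720^8=687, 1720^16=201, 1720^32=1087, 1720^64=362, 1720^128=593, 1720^256=1397, 1720^512=205, 1720^1024=924, 1720^2048=1377, 1720^4096=122, 1720^8192=588, 1720^16384=853, 1720^32768=300, 1720^65536=650, 1720^131072=768, 1720^262144=114, 1720^524288=487; 1720^982930 = 1720^2 * 1720^16 * 1720^128 * 1720^256 * 1720^512 * 1720^1024 * 1720^2048 * 1720^4096 * 1720^8192 * 1720^16384 * 1720^32768 * 1720^131072 * 1720^262144 * 1720^524288 = 1177 (mod 1787); answer 1177
Stage 2: R1 = 1177; c = 3; T(2) = -1*(39) - 3*(3) = -48; iterating: T(2)=-48, T(3)=-69, T(4)=213, T(5)=-6, T(6)=-633, T(7)=651, T(8)=1248; answer 1248

1248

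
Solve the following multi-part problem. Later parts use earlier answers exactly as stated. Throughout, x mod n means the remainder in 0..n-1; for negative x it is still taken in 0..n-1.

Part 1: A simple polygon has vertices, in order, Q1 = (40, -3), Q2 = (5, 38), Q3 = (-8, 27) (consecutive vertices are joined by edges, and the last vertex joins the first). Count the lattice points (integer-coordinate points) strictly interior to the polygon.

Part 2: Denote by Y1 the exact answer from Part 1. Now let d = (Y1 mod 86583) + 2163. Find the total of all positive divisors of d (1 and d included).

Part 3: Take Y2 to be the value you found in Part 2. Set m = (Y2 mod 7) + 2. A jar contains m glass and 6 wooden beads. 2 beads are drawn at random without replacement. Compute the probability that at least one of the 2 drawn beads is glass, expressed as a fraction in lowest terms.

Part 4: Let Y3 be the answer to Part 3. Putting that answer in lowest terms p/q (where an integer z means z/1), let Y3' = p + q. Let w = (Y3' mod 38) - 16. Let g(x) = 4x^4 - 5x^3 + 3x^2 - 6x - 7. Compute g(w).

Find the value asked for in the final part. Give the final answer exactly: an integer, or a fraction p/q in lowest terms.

Part 1: cross terms: (40*38 - 5*-3)=1535, (5*27 - -8*38)=439, (-8*-3 - 40*27)=-1056; twice the area = |918| = 918; area = 459; boundary points = 1 + 1 + 6 = 8; strictly interior points = area - boundary/2 + 1 = 456; answer 456
Part 2: Y1 = 456; d = 2619; 2619 = 3^3 * 97; sigma = (1 + 3 + 9 + 27) * (1 + 97) = 40 * 98 = 3920; answer 3920
Part 3: Y2 = 3920; m = 2; total draws C(8,2) = 28; complement C(6,2) = 15; favorable 28 - 15 = 13; P = 13/28; answer 13/28
Part 4: Y3 = 13/28; threaded value p + q = 41; w = -13; 4*(-13)^4 - 5*(-13)^3 + 3*(-13)^2 - 6*(-13)^1 - 7 = (114244) + (10985) + (507) + (78) + (-7) = 125807; answer 125807

125807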